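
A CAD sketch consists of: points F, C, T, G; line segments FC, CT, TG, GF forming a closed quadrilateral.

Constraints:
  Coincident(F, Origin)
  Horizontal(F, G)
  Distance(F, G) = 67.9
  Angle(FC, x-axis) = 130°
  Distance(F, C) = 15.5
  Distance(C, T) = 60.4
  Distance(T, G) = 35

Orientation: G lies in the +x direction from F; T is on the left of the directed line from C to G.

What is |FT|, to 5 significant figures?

55.992

Checks: |CT| = 60.40 ✓; |TG| = 35.00 ✓.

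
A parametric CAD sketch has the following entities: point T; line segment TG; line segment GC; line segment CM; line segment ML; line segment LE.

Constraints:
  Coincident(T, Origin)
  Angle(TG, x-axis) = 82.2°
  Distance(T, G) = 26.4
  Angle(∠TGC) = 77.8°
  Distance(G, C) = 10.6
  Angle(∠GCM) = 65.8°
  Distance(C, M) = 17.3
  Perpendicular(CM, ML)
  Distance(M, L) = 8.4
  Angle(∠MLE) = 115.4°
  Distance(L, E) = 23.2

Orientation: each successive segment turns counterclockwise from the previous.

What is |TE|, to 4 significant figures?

38.06

T is at the origin; TG runs at 82.2° with length 26.4, so G = (3.583, 26.16). ∠TGC = 77.8° gives GC at -175.6° from the x-axis; with |GC| = 10.6, C = (-6.986, 25.34). ∠GCM = 65.8° gives CM at -61.40° from the x-axis; with |CM| = 17.3, M = (1.296, 10.15). CM is perpendicular to ML, so ML runs at 28.60°; with |ML| = 8.4, L = (8.671, 14.17). ∠MLE = 115.4° gives LE at 93.20° from the x-axis; with |LE| = 23.2, E = (7.375, 37.34). Then |TE| = |E − T| = 38.06.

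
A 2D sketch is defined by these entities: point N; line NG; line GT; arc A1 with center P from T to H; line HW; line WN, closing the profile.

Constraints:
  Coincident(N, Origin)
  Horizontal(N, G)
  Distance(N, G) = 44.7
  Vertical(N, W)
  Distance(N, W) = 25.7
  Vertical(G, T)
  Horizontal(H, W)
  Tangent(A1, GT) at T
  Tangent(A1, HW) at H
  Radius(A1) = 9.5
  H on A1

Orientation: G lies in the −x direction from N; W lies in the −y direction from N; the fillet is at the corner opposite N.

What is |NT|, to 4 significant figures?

47.55

N is at the origin; N and G share the same y with |NG| = 44.7 and G on the −x side, so G = (-44.70, 0.000). N and W share the same x with |NW| = 25.7 and W on the −y side, so W = (0.000, -25.70). The virtual corner opposite N is at (-44.70, -25.70). Since A1 is tangent to GT there, PT ⟂ GT and the tangent condition forces PH to be normal to HW, with radius 9.5, so the center P sits 9.5 in from both sides at P = (-35.20, -16.20). That places the tangent points at T = (-44.70, -16.20) on GT and H = (-35.20, -25.70) on HW. Then |NT| = |T − N| = 47.55.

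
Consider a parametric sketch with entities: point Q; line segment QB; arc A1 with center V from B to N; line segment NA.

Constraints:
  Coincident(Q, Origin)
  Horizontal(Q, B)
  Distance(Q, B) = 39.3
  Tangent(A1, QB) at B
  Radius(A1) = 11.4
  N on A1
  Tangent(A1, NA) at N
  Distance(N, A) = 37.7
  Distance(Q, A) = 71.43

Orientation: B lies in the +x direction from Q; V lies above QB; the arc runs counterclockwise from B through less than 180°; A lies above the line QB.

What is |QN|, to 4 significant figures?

51.84

Checks: ∠(VB, BQ) = 90.00° ✓; |VB| = 11.40 ✓; |VN| = 11.40 ✓; ∠(VN, NA) = 90.00° ✓; |NA| = 37.70 ✓; |QA| = 71.43 ✓.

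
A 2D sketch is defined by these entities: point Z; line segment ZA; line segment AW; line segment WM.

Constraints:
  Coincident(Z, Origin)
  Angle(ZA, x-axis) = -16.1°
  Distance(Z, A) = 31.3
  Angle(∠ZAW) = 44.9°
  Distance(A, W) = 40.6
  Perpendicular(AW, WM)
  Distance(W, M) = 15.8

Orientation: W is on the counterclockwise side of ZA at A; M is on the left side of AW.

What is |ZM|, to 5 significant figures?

19.474

Z is at the origin; ZA runs at -16.1° with length 31.3, so A = 31.3·(cos -16.1°, sin -16.1°) = (30.072, -8.6799). ∠ZAW = 44.9°, so AW runs at -16.1° + (180° − 44.9°) = 119.00° from the x-axis; with |AW| = 40.6, W = A + 40.6·(cos 119.00°, sin 119.00°) = (10.389, 26.830). AW ⟂ WM; with |WM| = 15.8 on the left of AW, M = W + 15.8·(-0.87462, -0.48481) = (-3.4299, 19.170). Then |ZM| = |M − Z| = 19.474.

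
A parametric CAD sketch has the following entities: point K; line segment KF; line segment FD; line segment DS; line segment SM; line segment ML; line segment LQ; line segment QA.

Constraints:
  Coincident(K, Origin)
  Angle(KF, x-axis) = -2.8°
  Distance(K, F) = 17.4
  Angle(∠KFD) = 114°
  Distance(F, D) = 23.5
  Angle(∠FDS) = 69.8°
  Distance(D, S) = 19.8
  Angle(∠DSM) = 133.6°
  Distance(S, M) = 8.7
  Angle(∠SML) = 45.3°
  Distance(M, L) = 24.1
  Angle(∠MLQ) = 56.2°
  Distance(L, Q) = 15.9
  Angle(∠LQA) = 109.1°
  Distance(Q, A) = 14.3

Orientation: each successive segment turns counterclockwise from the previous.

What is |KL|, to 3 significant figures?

29.4

∠DSM = 133.6° gives SM at -140° from the x-axis; with |SM| = 8.7, M = (1.62, 16.8). ∠SML = 45.3° gives ML at -5.50° from the x-axis; with |ML| = 24.1, L = (25.6, 14.5). Then |KL| = |L − K| = 29.4.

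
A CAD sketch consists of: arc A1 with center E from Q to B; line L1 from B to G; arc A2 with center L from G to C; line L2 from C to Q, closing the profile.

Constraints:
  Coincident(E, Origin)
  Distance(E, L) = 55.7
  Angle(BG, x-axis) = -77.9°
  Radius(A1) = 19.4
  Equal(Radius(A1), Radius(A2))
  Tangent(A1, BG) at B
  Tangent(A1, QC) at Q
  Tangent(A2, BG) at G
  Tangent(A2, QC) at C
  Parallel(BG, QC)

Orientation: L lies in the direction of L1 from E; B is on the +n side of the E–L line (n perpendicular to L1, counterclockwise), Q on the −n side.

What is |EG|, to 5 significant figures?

58.982

The slot axis is L1's direction at -77.9°, so u = (cos -77.9°, sin -77.9°) = (0.20962, -0.97778) and n = (−sin -77.9°, cos -77.9°) = (0.97778, 0.20962). E is at the origin and L lies 55.7 along u from E, so L = 55.7·u = (11.676, -54.463). Tangency of A1 to both parallel lines with radius 19.4 puts B and Q at E ± 19.4·n: B = (18.969, 4.0666), Q = (-18.969, -4.0666). Equal radii place G and C the same way about L: G = L + 19.4·n = (30.645, -50.396), C = L − 19.4·n = (-7.2932, -58.529). Then |EG| = |G − E| = 58.982.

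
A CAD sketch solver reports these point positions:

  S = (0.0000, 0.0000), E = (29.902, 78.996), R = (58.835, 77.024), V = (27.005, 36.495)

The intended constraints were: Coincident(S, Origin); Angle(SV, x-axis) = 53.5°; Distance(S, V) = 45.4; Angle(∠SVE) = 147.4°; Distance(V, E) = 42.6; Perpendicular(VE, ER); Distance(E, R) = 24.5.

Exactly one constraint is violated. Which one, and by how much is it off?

Distance(E, R) = 24.5 — off by 4.50.

S = (0.00, 0.00) ✓; SV at 53.50° ✓; |SV| = 45.40 ✓; ∠SVE = 147.4° ✓; |VE| = 42.60 ✓; ∠(VE, ER) = 90.00° ✓; |ER| = 29.00 ✗.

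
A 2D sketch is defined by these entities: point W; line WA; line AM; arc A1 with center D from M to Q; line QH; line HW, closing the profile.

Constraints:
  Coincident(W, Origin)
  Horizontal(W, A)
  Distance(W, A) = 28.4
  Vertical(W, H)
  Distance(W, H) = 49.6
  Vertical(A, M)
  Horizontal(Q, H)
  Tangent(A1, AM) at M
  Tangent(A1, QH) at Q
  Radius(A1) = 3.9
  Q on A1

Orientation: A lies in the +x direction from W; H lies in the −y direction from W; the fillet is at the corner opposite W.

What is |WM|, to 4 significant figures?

53.81

The virtual corner opposite W is at (28.40, -49.60). The tangent condition forces DM to be normal to AM and tangency of A1 to QH means the radius DQ is perpendicular to QH, with radius 3.9, so the center D sits 3.9 in from both sides at D = (24.50, -45.70). That places the tangent points at M = (28.40, -45.70) on AM and Q = (24.50, -49.60) on QH. Then |WM| = |M − W| = 53.81.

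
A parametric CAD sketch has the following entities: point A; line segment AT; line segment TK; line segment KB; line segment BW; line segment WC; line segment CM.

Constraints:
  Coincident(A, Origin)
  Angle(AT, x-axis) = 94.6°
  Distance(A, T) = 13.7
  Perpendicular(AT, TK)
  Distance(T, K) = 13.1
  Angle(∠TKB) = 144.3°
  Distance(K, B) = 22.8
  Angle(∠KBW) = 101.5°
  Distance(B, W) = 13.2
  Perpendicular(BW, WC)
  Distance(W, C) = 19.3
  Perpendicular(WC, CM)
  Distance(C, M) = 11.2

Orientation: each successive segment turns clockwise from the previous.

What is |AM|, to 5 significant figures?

14.698

A is at the origin; AT runs at 94.6° with length 13.7, so T = (-1.0987, 13.656). AT ⟂ TK, so TK runs at 4.6000°; with |TK| = 13.1, K = (11.959, 14.706). ∠TKB = 144.3° gives KB at -31.100° from the x-axis; with |KB| = 22.8, B = (31.482, 2.9295). ∠KBW = 101.5° gives BW at -109.60° from the x-axis; with |BW| = 13.2, W = (27.054, -9.5056). The perpendicularity gives WC at right angles to BW, so WC runs at 160.40°; with |WC| = 19.3, C = (8.8723, -3.0314). WC is perpendicular to CM, so CM runs at 70.400°; with |CM| = 11.2, M = (12.629, 7.5196). Then |AM| = |M − A| = 14.698.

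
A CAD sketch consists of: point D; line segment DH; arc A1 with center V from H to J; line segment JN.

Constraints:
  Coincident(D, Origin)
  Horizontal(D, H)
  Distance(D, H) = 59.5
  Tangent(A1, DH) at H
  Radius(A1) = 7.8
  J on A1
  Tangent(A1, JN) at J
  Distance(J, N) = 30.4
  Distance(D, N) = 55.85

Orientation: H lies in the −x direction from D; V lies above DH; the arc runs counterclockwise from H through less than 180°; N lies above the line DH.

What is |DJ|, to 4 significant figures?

52.31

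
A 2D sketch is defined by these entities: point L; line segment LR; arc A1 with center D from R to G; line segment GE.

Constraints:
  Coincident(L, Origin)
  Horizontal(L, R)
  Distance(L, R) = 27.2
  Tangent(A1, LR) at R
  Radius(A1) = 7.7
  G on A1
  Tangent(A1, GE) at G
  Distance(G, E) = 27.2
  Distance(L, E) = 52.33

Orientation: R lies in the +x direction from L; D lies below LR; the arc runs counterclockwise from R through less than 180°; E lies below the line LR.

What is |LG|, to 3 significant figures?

25.5

L is at the origin; LR is horizontal with |LR| = 27.2 and R on the +x side, so R = (27.2, 0.00). Since A1 is tangent to LR there, DR ⟂ LR, so D = R + (0, -7.7) = (27.2, -7.70). Since DG ⟂ GE (tangency), |DE| = √(7.7² + 27.2²) = 28.3 regardless of where G sits on A1. So E lies on both circle(L, 52.33) and circle(D, 28.3); the below-LR intersection is E = (41.2, -32.3). G is the foot of the tangent from E: G = (21.8, -13.2).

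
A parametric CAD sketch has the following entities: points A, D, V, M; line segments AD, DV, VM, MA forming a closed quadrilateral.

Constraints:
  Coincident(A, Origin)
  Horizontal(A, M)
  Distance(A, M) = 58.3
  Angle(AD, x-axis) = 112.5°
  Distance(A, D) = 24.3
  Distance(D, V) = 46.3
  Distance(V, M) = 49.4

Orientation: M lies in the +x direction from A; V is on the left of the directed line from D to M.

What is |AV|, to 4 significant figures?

53.30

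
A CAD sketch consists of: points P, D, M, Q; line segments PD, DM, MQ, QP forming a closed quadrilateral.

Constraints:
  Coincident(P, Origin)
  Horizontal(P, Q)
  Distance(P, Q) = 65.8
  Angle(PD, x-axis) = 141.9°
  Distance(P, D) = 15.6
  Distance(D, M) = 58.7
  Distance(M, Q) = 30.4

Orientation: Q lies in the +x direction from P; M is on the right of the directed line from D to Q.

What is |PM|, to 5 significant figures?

43.536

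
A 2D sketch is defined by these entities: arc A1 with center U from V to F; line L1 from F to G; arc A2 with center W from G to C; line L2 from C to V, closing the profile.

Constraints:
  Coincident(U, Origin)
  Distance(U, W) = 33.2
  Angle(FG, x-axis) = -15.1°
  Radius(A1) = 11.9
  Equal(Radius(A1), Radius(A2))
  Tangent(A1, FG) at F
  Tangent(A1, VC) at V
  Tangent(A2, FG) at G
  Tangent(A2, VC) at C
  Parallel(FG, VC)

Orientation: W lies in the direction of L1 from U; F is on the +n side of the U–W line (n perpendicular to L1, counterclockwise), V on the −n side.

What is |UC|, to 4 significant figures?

35.27

Tangency of A1 to both parallel lines with radius 11.9 puts F and V at U ± 11.9·n: F = (3.100, 11.49), V = (-3.100, -11.49). Equal radii place G and C the same way about W: G = W + 11.9·n = (35.15, 2.840), C = W − 11.9·n = (28.95, -20.14). Then |UC| = |C − U| = 35.27.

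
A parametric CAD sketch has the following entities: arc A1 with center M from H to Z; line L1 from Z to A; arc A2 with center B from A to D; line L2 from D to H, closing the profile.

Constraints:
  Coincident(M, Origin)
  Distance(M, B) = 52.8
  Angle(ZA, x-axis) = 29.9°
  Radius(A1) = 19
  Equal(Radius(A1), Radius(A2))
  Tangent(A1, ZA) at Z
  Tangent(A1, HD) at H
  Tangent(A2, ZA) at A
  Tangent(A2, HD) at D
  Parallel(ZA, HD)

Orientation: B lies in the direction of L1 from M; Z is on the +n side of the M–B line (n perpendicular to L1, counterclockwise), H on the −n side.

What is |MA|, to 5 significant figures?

56.115

The slot axis is L1's direction at 29.9°, so u = (cos 29.9°, sin 29.9°) = (0.86690, 0.49849) and n = (−sin 29.9°, cos 29.9°) = (-0.49849, 0.86690). M is at the origin and B lies 52.8 along u from M, so B = 52.8·u = (45.772, 26.320). Tangency of A1 to both parallel lines with radius 19.0 puts Z and H at M ± 19.0·n: Z = (-9.4713, 16.471), H = (9.4713, -16.471). Equal radii place A and D the same way about B: A = B + 19.0·n = (36.301, 42.791), D = B − 19.0·n = (55.243, 9.8491). Then |MA| = |A − M| = 56.115.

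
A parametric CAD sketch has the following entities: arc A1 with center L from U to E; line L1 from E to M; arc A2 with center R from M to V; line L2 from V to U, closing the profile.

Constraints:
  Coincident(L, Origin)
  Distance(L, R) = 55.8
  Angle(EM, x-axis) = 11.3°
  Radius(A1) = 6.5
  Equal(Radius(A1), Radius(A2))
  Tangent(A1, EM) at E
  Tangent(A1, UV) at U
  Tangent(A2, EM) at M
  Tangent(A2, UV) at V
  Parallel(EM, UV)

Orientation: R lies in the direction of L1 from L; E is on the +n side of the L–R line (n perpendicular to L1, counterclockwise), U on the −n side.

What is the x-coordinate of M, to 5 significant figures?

53.445

The slot axis is L1's direction at 11.3°, so u = (cos 11.3°, sin 11.3°) = (0.98061, 0.19595) and n = (−sin 11.3°, cos 11.3°) = (-0.19595, 0.98061). L is at the origin and R lies 55.8 along u from L, so R = 55.8·u = (54.718, 10.934). Tangency of A1 to both parallel lines with radius 6.5 puts E and U at L ± 6.5·n: E = (-1.2736, 6.3740), U = (1.2736, -6.3740). Equal radii place M and V the same way about R: M = R + 6.5·n = (53.445, 17.308), V = R − 6.5·n = (55.992, 4.5598). So M.x = 53.445.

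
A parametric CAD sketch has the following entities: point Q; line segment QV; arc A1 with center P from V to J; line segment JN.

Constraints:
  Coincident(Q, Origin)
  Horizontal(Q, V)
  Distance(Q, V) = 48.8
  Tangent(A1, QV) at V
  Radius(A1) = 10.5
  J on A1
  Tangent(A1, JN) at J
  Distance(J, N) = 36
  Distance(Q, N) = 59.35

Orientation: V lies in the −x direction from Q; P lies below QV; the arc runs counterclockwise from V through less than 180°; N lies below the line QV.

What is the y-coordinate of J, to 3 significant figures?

-16.4

Q is at the origin; Q and V share the same y with |QV| = 48.8 and V on the −x side, so V = (-48.8, 0.00). The tangent condition forces PV to be normal to QV, so P = V + (0, -10.5) = (-48.8, -10.5). Since PJ ⟂ JN (tangency), |PN| = √(10.5² + 36.0²) = 37.5 regardless of where J sits on A1. So N lies on both circle(Q, 59.35) and circle(P, 37.5); the below-QV intersection is N = (-37.3, -46.2). J is the foot of the tangent from N: J = (-57.5, -16.4).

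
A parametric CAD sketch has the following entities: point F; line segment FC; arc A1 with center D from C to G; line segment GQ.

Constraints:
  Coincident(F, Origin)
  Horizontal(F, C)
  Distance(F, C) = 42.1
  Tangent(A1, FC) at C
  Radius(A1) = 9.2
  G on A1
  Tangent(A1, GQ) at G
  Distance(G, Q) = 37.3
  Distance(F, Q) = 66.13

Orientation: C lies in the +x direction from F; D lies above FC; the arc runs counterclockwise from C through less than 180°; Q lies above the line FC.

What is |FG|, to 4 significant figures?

52.27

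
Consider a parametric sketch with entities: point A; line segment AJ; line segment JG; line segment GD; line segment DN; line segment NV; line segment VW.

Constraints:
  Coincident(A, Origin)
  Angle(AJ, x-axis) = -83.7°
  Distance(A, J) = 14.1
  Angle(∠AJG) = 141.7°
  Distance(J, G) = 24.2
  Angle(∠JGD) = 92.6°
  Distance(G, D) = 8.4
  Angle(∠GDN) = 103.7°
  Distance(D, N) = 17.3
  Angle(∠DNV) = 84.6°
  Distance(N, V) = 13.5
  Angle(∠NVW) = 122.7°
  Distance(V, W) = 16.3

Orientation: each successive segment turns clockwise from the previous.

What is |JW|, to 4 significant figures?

20.58

∠DNV = 84.6° gives NV at -21.10° from the x-axis; with |NV| = 13.5, V = (-1.319, -18.62). ∠NVW = 122.7° gives VW at -78.40° from the x-axis; with |VW| = 16.3, W = (1.959, -34.59). Then |JW| = |W − J| = 20.58.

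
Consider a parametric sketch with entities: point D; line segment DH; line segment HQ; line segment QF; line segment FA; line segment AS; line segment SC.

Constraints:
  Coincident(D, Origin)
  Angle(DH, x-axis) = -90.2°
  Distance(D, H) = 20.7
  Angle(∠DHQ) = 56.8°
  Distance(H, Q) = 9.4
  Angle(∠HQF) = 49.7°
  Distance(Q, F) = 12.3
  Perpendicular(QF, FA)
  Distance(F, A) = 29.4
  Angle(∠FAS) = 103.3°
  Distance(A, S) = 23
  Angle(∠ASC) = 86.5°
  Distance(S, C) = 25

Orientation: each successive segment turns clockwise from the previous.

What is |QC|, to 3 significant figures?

17.5

D is at the origin; DH runs at -90.2° with length 20.7, so H = (-0.0723, -20.7). ∠DHQ = 56.8° gives HQ at 147° from the x-axis; with |HQ| = 9.4, Q = (-7.92, -15.5). ∠HQF = 49.7° gives QF at 16.3° from the x-axis; with |QF| = 12.3, F = (3.89, -12.1). The perpendicularity gives FA at right angles to QF, so FA runs at -73.7°; with |FA| = 29.4, A = (12.1, -40.3). ∠FAS = 103.3° gives AS at -150° from the x-axis; with |AS| = 23.0, S = (-7.86, -51.7). ∠ASC = 86.5° gives SC at 116° from the x-axis; with |SC| = 25.0, C = (-18.9, -29.2). Then |QC| = |C − Q| = 17.5.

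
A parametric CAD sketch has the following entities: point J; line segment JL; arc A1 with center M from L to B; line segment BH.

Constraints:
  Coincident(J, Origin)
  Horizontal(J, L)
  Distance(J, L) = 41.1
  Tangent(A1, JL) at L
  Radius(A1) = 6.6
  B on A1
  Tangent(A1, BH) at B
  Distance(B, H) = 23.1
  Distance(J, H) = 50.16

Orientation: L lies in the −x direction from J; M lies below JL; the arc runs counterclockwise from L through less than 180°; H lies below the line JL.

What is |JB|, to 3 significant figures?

48.1

Checks: J.y = 0.00, L.y = 0.00 ✓; |MB| = 6.600 ✓; ∠(MB, BH) = 90.00° ✓; |BH| = 23.10 ✓; |JH| = 50.16 ✓.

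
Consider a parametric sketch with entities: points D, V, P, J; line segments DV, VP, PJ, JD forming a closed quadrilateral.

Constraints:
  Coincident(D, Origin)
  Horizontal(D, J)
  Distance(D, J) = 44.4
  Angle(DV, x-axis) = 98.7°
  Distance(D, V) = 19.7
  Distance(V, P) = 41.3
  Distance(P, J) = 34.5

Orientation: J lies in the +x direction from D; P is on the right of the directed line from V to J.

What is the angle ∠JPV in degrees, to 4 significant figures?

84.53°

D is at the origin; D and J share the same y with |DJ| = 44.4 and J in +x, so J = (44.4, 0). DV runs at 98.7° with |DV| = 19.7, so V = (-2.980, 19.47). P is determined by |VP| = 41.3 and |PJ| = 34.5 together: it lies at the intersection of circle(V, 41.3) and circle(J, 34.5). With |VJ| = 51.23, the foot of the radical line on VJ is 30.64 from V and the perpendicular offset is √(41.3² − 30.64²) = 27.69. Taking the right-of-VJ solution: P = (14.84, -17.79).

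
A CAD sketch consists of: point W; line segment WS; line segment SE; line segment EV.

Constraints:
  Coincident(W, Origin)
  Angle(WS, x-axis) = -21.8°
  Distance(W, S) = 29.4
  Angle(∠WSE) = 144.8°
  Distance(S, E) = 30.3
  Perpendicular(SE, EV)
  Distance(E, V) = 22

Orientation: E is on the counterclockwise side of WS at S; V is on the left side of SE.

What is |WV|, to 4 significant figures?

54.56

W is at the origin; WS runs at -21.8° with length 29.4, so S = 29.4·(cos -21.8°, sin -21.8°) = (27.30, -10.92). ∠WSE = 144.8°, so SE runs at -21.8° + (180° − 144.8°) = 13.40° from the x-axis; with |SE| = 30.3, E = S + 30.3·(cos 13.40°, sin 13.40°) = (56.77, -3.896). The perpendicularity gives EV at right angles to SE; with |EV| = 22.0 on the left of SE, V = E + 22.0·(-0.2317, 0.9728) = (51.67, 17.50). Then |WV| = |V − W| = 54.56.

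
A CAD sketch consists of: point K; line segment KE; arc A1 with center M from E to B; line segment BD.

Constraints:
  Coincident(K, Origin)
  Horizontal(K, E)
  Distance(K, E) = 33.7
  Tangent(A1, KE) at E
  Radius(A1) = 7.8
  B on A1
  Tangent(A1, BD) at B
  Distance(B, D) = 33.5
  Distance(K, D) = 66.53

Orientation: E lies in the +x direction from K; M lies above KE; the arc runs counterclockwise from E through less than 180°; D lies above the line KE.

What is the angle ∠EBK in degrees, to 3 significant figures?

23.4°

K is at the origin; K and E share the same y with |KE| = 33.7 and E on the +x side, so E = (33.7, 0.00). A1 meets KE tangentially, so ME is at right angles to KE, so M = E + (0, 7.8) = (33.7, 7.80). Since MB ⟂ BD (tangency), |MD| = √(7.8² + 33.5²) = 34.4 regardless of where B sits on A1. So D lies on both circle(K, 66.53) and circle(M, 34.4); the above-KE intersection is D = (58.6, 31.6). B is the foot of the tangent from D: B = (40.2, 3.53).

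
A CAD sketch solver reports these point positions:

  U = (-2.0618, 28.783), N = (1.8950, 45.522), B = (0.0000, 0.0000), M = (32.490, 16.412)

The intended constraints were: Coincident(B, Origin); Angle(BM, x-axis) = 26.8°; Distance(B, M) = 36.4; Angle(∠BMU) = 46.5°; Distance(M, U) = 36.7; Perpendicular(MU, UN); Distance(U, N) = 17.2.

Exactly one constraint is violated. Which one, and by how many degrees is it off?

Perpendicular(MU, UN) — off by 6.40°.

B = (0.00, 0.00) ✓; BM at 26.80° ✓; |BM| = 36.40 ✓; ∠BMU = 46.50° ✓; |MU| = 36.70 ✓; ∠(MU, UN) = 83.60° ✗; |UN| = 17.20 ✓.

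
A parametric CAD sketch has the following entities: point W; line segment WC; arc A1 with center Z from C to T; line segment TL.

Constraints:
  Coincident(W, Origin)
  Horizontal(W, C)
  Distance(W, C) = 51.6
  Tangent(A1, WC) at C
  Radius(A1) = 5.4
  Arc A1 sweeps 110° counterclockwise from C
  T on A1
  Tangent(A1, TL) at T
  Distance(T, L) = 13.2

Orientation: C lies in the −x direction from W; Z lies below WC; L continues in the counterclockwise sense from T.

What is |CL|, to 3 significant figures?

19.7

On A1, C sits at bearing 90° from Z; a 110° counterclockwise sweep puts T at bearing 200°, so T = Z + 5.4·(cos 200°, sin 200°) = (-56.7, -7.25). Tangency of A1 to TL means the radius ZT is perpendicular to TL, so TL runs along (−sin 200°, cos 200°); with |TL| = 13.2, L = (-52.2, -19.7). Then |CL| = |L − C| = 19.7.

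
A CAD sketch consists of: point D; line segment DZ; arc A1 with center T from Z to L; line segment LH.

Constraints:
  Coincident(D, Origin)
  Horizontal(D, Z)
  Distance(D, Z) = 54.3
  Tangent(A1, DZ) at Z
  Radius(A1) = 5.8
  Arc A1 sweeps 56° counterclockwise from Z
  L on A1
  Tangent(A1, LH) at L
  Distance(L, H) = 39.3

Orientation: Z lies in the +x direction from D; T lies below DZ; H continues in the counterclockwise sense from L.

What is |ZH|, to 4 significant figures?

44.18

D is at the origin; DZ is horizontal with |DZ| = 54.3 and Z on the +x side, so Z = (54.30, 0.000). The tangent condition forces TZ to be normal to DZ, so T = Z + (0, -5.8) = (54.30, -5.800). On A1, Z sits at bearing 90° from T; a 56° counterclockwise sweep puts L at bearing 146°, so L = T + 5.8·(cos 146°, sin 146°) = (49.49, -2.557). Tangency of A1 to LH means the radius TL is perpendicular to LH, so LH runs along (−sin 146°, cos 146°); with |LH| = 39.3, H = (27.52, -35.14). Then |ZH| = |H − Z| = 44.18.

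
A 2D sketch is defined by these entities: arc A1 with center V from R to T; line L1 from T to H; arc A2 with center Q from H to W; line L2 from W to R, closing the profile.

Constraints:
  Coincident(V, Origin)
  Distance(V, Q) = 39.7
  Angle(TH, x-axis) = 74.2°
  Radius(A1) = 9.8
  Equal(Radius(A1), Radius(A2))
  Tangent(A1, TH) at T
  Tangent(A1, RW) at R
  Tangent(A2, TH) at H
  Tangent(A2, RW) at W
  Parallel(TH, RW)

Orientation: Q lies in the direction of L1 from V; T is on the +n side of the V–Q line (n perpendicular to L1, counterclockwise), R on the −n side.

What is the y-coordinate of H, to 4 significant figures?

40.87

The slot axis is L1's direction at 74.2°, so u = (cos 74.2°, sin 74.2°) = (0.2723, 0.9622) and n = (−sin 74.2°, cos 74.2°) = (-0.9622, 0.2723). V is at the origin and Q lies 39.7 along u from V, so Q = 39.7·u = (10.81, 38.20). Tangency of A1 to both parallel lines with radius 9.8 puts T and R at V ± 9.8·n: T = (-9.430, 2.668), R = (9.430, -2.668). Equal radii place H and W the same way about Q: H = Q + 9.8·n = (1.380, 40.87), W = Q − 9.8·n = (20.24, 35.53). So H.y = 40.87.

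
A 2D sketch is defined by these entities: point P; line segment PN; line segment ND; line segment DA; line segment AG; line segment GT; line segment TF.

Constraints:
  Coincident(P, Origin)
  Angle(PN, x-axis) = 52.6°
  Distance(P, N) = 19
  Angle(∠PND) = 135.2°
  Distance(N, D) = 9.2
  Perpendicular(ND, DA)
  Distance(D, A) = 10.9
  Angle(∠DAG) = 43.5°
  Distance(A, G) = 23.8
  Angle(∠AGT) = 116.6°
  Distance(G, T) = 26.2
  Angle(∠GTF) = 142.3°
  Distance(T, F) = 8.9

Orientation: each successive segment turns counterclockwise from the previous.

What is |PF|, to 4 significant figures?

54.16

∠AGT = 116.6° gives GT at 27.30° from the x-axis; with |GT| = 26.2, T = (42.06, 20.81). ∠GTF = 142.3° gives TF at 65.00° from the x-axis; with |TF| = 8.9, F = (45.82, 28.87). Then |PF| = |F − P| = 54.16.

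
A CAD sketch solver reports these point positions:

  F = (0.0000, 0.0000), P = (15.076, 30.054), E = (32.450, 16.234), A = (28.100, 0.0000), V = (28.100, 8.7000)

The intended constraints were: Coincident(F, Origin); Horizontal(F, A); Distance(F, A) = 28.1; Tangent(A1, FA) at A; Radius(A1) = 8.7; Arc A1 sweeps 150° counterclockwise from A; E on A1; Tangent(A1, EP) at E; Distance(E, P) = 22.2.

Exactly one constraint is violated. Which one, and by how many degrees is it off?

Tangent(A1, EP) at E — off by 8.50°.

F = (0.00, 0.00) ✓; F.y = 0.00, A.y = 0.00 ✓; |FA| = 28.10 ✓; ∠(VA, AF) = 90.00° ✓; |VA| = 8.700 ✓; bearing(V→E) − bearing(V→A) = 150.0° ✓; |VE| = 8.700 ✓; ∠(VE, EP) = 98.50° ✗; |EP| = 22.20 ✓.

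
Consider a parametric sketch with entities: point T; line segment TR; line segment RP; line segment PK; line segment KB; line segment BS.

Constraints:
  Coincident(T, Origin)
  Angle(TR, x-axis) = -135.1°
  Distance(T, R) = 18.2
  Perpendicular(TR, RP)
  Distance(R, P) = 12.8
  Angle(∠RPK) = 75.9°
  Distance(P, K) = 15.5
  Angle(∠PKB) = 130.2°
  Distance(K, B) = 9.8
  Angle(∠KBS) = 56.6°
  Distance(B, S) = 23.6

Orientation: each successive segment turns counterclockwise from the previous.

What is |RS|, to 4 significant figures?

5.187

T is at the origin; TR runs at -135.1° with length 18.2, so R = (-12.89, -12.85). The perpendicularity gives RP at right angles to TR, so RP runs at -45.10°; with |RP| = 12.8, P = (-3.857, -21.91). ∠RPK = 75.9° gives PK at 59.00° from the x-axis; with |PK| = 15.5, K = (4.126, -8.628). ∠PKB = 130.2° gives KB at 108.8° from the x-axis; with |KB| = 9.8, B = (0.9683, 0.6496). ∠KBS = 56.6° gives BS at -127.8° from the x-axis; with |BS| = 23.6, S = (-13.50, -18.00). Then |RS| = |S − R| = 5.187.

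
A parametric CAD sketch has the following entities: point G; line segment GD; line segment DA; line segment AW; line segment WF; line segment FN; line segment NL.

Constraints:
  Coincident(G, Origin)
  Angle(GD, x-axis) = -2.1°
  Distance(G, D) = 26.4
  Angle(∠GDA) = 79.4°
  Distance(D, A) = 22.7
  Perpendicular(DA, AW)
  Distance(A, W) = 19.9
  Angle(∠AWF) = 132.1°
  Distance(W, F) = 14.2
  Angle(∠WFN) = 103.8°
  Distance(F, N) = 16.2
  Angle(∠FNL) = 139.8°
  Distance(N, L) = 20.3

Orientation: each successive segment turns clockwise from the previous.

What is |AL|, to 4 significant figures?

29.45

G is at the origin; GD runs at -2.1° with length 26.4, so D = (26.38, -0.9674). ∠GDA = 79.4° gives DA at -102.7° from the x-axis; with |DA| = 22.7, A = (21.39, -23.11). DA ⟂ AW, so AW runs at 167.3°; with |AW| = 19.9, W = (1.979, -18.74). ∠AWF = 132.1° gives WF at 119.4° from the x-axis; with |WF| = 14.2, F = (-4.992, -6.366). ∠WFN = 103.8° gives FN at 43.20° from the x-axis; with |FN| = 16.2, N = (6.817, 4.724). ∠FNL = 139.8° gives NL at 3.000° from the x-axis; with |NL| = 20.3, L = (27.09, 5.786). Then |AL| = |L − A| = 29.45.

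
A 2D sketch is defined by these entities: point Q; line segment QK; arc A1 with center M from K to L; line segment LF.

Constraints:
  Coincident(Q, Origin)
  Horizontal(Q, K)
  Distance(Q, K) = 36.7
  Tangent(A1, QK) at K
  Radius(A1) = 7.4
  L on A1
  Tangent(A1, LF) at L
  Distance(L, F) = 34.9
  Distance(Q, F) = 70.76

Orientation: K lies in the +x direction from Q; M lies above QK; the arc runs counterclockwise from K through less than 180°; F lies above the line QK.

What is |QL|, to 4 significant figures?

42.67

Q is at the origin; Q and K share the same y with |QK| = 36.7 and K on the +x side, so K = (36.70, 0.000). Tangency of A1 to QK means the radius MK is perpendicular to QK, so M = K + (0, 7.4) = (36.70, 7.400). Since ML ⟂ LF (tangency), |MF| = √(7.4² + 34.9²) = 35.68 regardless of where L sits on A1. So F lies on both circle(Q, 70.76) and circle(M, 35.68); the above-QK intersection is F = (63.80, 30.60). L is the foot of the tangent from F: L = (42.57, 2.899).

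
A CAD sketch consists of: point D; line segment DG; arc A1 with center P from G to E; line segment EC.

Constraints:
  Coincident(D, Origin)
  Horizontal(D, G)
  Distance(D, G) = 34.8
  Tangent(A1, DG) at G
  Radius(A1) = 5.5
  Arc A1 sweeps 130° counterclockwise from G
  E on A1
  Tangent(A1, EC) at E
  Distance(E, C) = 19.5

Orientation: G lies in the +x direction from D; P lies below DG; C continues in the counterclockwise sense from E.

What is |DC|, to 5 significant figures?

49.337

D is at the origin; D and G share the same y with |DG| = 34.8 and G on the +x side, so G = (34.800, 0.0000). Tangency of A1 to DG means the radius PG is perpendicular to DG, so P = G + (0, -5.5) = (34.800, -5.5000). On A1, G sits at bearing 90° from P; a 130° counterclockwise sweep puts E at bearing 220°, so E = P + 5.5·(cos 220°, sin 220°) = (30.587, -9.0353). Since A1 is tangent to EC there, PE ⟂ EC, so EC runs along (−sin 220°, cos 220°); with |EC| = 19.5, C = (43.121, -23.973). Then |DC| = |C − D| = 49.337.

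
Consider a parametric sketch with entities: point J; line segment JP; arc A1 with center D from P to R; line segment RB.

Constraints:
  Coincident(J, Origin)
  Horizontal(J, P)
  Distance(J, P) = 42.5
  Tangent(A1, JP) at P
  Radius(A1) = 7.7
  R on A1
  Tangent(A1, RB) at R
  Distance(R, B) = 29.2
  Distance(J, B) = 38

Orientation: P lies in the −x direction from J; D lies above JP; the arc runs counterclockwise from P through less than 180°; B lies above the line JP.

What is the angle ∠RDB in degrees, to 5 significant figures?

75.227°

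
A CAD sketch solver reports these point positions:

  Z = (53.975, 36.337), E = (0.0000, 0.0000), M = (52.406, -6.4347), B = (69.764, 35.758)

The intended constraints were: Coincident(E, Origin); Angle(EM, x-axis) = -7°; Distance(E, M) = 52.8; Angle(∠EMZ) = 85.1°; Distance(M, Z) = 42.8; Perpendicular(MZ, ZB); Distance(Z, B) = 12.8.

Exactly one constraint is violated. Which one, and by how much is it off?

Distance(Z, B) = 12.8 — off by 3.00.

E = (0.00, 0.00) ✓; EM at -7.000° ✓; |EM| = 52.80 ✓; ∠EMZ = 85.10° ✓; |MZ| = 42.80 ✓; ∠(MZ, ZB) = 90.00° ✓; |ZB| = 15.80 ✗.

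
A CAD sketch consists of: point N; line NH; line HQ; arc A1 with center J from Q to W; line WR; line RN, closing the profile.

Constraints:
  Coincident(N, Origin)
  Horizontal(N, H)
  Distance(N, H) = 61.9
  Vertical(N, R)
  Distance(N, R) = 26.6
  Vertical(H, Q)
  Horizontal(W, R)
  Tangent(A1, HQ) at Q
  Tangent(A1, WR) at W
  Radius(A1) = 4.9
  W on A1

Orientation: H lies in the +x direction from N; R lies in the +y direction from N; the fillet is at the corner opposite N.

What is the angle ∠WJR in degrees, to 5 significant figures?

85.087°

The virtual corner opposite N is at (61.900, 26.600). Tangency of A1 to HQ means the radius JQ is perpendicular to HQ and A1 meets WR tangentially, so JW is at right angles to WR, with radius 4.9, so the center J sits 4.9 in from both sides at J = (57.000, 21.700). That places the tangent points at Q = (61.900, 21.700) on HQ and W = (57.000, 26.600) on WR. Then cos ∠WJR = JW·JR / (|JW||JR|), giving 85.087°.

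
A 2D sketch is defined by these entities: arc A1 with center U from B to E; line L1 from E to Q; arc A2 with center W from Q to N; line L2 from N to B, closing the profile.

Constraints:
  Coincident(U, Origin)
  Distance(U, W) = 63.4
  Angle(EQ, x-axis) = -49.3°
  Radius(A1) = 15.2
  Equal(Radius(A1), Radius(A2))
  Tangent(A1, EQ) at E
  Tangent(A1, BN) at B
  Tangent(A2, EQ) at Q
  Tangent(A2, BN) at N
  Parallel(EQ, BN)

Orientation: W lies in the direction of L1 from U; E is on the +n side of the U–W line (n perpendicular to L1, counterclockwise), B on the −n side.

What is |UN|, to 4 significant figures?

65.20

The slot axis is L1's direction at -49.3°, so u = (cos -49.3°, sin -49.3°) = (0.6521, -0.7581) and n = (−sin -49.3°, cos -49.3°) = (0.7581, 0.6521). U is at the origin and W lies 63.4 along u from U, so W = 63.4·u = (41.34, -48.07). Tangency of A1 to both parallel lines with radius 15.2 puts E and B at U ± 15.2·n: E = (11.52, 9.912), B = (-11.52, -9.912). Equal radii place Q and N the same way about W: Q = W + 15.2·n = (52.87, -38.15), N = W − 15.2·n = (29.82, -57.98). Then |UN| = |N − U| = 65.20.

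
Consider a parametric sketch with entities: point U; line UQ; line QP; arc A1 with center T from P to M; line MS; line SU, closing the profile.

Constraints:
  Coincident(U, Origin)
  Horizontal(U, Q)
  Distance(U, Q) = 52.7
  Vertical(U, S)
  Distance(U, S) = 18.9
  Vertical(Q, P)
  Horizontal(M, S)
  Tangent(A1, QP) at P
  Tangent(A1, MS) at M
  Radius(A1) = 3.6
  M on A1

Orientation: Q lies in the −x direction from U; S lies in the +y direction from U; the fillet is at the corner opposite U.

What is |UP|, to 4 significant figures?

54.88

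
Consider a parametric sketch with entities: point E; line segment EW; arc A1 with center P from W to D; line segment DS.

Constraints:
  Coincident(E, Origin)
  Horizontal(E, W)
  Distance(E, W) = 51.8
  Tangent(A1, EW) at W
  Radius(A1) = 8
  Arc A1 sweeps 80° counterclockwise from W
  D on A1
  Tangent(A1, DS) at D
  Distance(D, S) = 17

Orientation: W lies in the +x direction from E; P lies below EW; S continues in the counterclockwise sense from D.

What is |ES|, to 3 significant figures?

47.2

On A1, W sits at bearing 90° from P; an 80° counterclockwise sweep puts D at bearing 170°, so D = P + 8.0·(cos 170°, sin 170°) = (43.9, -6.61). A1 meets DS tangentially, so PD is at right angles to DS, so DS runs along (−sin 170°, cos 170°); with |DS| = 17.0, S = (41.0, -23.4). Then |ES| = |S − E| = 47.2.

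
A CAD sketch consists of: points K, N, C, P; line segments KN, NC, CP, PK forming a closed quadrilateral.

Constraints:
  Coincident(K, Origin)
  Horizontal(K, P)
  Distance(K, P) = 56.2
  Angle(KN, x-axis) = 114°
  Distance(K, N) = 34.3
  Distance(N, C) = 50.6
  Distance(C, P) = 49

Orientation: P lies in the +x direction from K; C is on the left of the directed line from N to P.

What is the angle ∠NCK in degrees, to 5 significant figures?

36.916°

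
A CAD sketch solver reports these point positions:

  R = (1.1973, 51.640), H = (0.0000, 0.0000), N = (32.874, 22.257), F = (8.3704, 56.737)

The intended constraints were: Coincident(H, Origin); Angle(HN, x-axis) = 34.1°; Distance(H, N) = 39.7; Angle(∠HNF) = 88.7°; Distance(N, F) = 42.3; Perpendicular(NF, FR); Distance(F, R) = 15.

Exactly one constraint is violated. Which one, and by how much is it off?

Distance(F, R) = 15 — off by 6.20.

H = (0.00, 0.00) ✓; HN at 34.10° ✓; |HN| = 39.70 ✓; ∠HNF = 88.70° ✓; |NF| = 42.30 ✓; ∠(NF, FR) = 90.00° ✓; |FR| = 8.800 ✗.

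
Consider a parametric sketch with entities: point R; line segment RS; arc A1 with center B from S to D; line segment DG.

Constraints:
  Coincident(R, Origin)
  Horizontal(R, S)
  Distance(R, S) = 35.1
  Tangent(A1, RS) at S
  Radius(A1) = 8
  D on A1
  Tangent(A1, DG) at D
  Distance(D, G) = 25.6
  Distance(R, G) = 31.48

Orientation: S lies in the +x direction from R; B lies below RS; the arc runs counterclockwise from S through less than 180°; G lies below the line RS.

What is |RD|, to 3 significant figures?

28.3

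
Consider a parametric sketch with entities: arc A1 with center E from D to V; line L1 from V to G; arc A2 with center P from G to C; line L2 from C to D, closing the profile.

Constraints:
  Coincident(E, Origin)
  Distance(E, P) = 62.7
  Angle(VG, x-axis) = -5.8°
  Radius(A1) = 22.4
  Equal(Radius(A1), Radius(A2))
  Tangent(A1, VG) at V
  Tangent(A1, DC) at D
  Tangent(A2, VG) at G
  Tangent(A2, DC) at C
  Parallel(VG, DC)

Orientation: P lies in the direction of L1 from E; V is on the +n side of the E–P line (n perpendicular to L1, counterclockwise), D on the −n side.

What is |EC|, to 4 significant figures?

66.58

The slot axis is L1's direction at -5.8°, so u = (cos -5.8°, sin -5.8°) = (0.9949, -0.1011) and n = (−sin -5.8°, cos -5.8°) = (0.1011, 0.9949). E is at the origin and P lies 62.7 along u from E, so P = 62.7·u = (62.38, -6.336). Tangency of A1 to both parallel lines with radius 22.4 puts V and D at E ± 22.4·n: V = (2.264, 22.29), D = (-2.264, -22.29). Equal radii place G and C the same way about P: G = P + 22.4·n = (64.64, 15.95), C = P − 22.4·n = (60.12, -28.62). Then |EC| = |C − E| = 66.58.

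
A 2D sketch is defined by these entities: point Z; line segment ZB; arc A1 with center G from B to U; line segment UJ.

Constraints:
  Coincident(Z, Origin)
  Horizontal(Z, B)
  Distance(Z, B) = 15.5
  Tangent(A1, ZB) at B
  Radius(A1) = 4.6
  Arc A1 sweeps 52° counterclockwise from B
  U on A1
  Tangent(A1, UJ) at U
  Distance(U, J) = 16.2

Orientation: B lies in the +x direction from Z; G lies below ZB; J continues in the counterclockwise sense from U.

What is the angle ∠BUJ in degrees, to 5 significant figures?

154.00°

Z is at the origin; ZB is horizontal with |ZB| = 15.5 and B on the +x side, so B = (15.500, 0.0000). Since A1 is tangent to ZB there, GB ⟂ ZB, so G = B + (0, -4.6) = (15.500, -4.6000). On A1, B sits at bearing 90° from G; a 52° counterclockwise sweep puts U at bearing 142°, so U = G + 4.6·(cos 142°, sin 142°) = (11.875, -1.7680). A1 meets UJ tangentially, so GU is at right angles to UJ, so UJ runs along (−sin 142°, cos 142°); with |UJ| = 16.2, J = (1.9014, -14.534). Then cos ∠BUJ = UB·UJ / (|UB||UJ|), giving 154.00°.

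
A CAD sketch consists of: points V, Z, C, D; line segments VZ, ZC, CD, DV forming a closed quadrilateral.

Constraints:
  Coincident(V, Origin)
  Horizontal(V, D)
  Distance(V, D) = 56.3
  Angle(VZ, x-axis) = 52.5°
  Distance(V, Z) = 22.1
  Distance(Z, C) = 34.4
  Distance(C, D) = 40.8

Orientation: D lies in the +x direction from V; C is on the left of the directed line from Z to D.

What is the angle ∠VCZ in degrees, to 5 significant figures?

6.3281°

Checks: V = (0.00, 0.00) ✓; |ZC| = 34.40 ✓; |CD| = 40.80 ✓.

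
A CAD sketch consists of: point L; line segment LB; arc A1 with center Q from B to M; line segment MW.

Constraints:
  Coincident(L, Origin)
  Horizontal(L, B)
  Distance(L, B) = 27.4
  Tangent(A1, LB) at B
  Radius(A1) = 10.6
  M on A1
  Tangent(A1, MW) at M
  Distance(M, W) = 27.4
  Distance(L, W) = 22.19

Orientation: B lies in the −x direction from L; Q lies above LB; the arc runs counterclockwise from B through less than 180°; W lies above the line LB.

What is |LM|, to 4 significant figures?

20.21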